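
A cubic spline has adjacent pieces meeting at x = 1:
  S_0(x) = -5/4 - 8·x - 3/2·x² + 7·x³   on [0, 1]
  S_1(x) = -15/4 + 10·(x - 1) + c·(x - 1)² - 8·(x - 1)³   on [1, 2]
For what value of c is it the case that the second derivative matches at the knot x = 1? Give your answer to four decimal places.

19.5000

S_0''(x) = -3 + 42·x, so S_0''(1) = 39. On the right, S_1''(1) = 2c, so c = 39/2.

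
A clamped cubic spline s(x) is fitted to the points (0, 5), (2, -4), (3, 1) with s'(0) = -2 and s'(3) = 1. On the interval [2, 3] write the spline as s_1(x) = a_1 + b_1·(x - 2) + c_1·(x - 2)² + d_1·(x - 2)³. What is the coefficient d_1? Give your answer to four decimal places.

-6.2500

Let m_i = s''(x_i). Step sizes h_i = 2, 1; slopes of the chords Δ_i = (y_(i+1) - y_i)/h_i = -9/2, 5.
  2·m_0 + 6·m_1 + 1·m_2 = 6(Δ_1 - Δ_0) = 57
Clamped end conditions give two more equations: 2h_0·m_0 + h_0·m_1 = 6(Δ_0 - s'(0)) = -15 and h_1·m_1 + 2h_1·m_2 = 6(s'(3) - Δ_1) = -24.
Hence m_0 = -49/4, m_1 = 17, m_2 = -41/2.
On [2, 3], with s_1(x) = a_1 + b_1·(x - 2) + c_1·(x - 2)² + d_1·(x - 2)³: c_1 = m_1/2 = 17/2, d_1 = (m_2 - m_1)/(6h_1) = -25/4, b_1 = Δ_1 - h_1(2m_1 + m_2)/6 = 11/4.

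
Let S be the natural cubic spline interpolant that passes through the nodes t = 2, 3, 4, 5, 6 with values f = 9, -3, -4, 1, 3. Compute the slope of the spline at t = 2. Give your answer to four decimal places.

Put M_i = S'' at the i-th knot. Here h = (1, 1, 1, 1) and Δ = (-12, -1, 5, 2), so the interior equations h_(i-1)·M_(i-1) + 2(h_(i-1)+h_i)·M_i + h_i·M_(i+1) = 6(Δ_i − Δ_(i-1)) read
  1·M_0 + 4·M_1 + 1·M_2 = 6(Δ_1 - Δ_0) = 66
  1·M_1 + 4·M_2 + 1·M_3 = 6(Δ_2 - Δ_1) = 36
  1·M_2 + 4·M_3 + 1·M_4 = 6(Δ_3 - Δ_2) = -18
Natural end conditions: M_0 = M_4 = 0.
Forward elimination and back-substitution give M_0 = 0, M_1 = 207/14, M_2 = 48/7, M_3 = -87/14, M_4 = 0.
On [2, 3], S'(t) = b_0 + 2c_0·(t - 2) + 3d_0·(t - 2)² with b_0 = Δ_0 - h_0(2M_0 + M_1)/6 = -405/28, c_0 = M_0/2 = 0, d_0 = (M_1 - M_0)/(6h_0) = 69/28. So S'(2) = -405/28.

-14.4643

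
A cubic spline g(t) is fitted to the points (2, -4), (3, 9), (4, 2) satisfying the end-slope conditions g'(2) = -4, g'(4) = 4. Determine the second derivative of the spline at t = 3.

Let σ_i = g''(x_i). Step sizes h_i = 1, 1; slopes of the chords Δ_i = (y_(i+1) - y_i)/h_i = 13, -7.
  1·σ_0 + 4·σ_1 + 1·σ_2 = 6(Δ_1 - Δ_0) = -120
Clamped end conditions give two more equations: 2h_0·σ_0 + h_0·σ_1 = 6(Δ_0 - g'(2)) = 102 and h_1·σ_1 + 2h_1·σ_2 = 6(g'(4) - Δ_1) = 66.
Forward elimination and back-substitution give σ_0 = 85, σ_1 = -68, σ_2 = 67.

-68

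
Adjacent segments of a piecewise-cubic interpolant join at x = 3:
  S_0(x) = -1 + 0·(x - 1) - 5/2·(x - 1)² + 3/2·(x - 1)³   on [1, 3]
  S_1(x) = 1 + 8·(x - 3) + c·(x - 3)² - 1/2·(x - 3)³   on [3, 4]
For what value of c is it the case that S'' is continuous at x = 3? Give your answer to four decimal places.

S_0''(x) = -5 + 9·(x - 1), so S_0''(3) = 13. On the right, S_1''(3) = 2c, so c = 13/2.

6.5000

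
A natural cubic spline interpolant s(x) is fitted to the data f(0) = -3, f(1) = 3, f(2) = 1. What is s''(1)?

Put M_i = s'' at the i-th knot. Here h = (1, 1) and Δ = (6, -2), so the interior equations h_(i-1)·M_(i-1) + 2(h_(i-1)+h_i)·M_i + h_i·M_(i+1) = 6(Δ_i − Δ_(i-1)) read
  1·M_0 + 4·M_1 + 1·M_2 = 6(Δ_1 - Δ_0) = -48
Natural end conditions: M_0 = M_2 = 0.
Solving: M_0 = 0, M_1 = -12, M_2 = 0.

-12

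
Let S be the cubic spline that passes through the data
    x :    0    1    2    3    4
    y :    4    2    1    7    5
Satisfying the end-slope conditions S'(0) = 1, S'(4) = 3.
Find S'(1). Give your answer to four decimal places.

Put σ_i = S'' at the i-th knot. Here h = (1, 1, 1, 1) and Δ = (-2, -1, 6, -2), so the interior equations h_(i-1)·σ_(i-1) + 2(h_(i-1)+h_i)·σ_i + h_i·σ_(i+1) = 6(Δ_i − Δ_(i-1)) read
  1·σ_0 + 4·σ_1 + 1·σ_2 = 6(Δ_1 - Δ_0) = 6
  1·σ_1 + 4·σ_2 + 1·σ_3 = 6(Δ_2 - Δ_1) = 42
  1·σ_2 + 4·σ_3 + 1·σ_4 = 6(Δ_3 - Δ_2) = -48
Clamped end conditions give two more equations: 2h_0·σ_0 + h_0·σ_1 = 6(Δ_0 - S'(0)) = -18 and h_3·σ_3 + 2h_3·σ_4 = 6(S'(4) - Δ_3) = 30.
Solving the tridiagonal system: σ_0 = -247/28, σ_1 = -5/14, σ_2 = 65/4, σ_3 = -317/14, σ_4 = 737/28.
On [1, 2], S'(x) = b_1 + 2c_1·(x - 1) + 3d_1·(x - 1)² with b_1 = Δ_1 - h_1(2σ_1 + σ_2)/6 = -201/56, c_1 = σ_1/2 = -5/28, d_1 = (σ_2 - σ_1)/(6h_1) = 155/56. So S'(1) = -201/56.

-3.5893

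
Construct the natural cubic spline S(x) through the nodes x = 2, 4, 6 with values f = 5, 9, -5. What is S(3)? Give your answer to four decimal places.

8.6875

Write σ_i for S''(x_i). With h_i = 2, 2 and divided differences Δ_i = 2, -7, the continuity of S' gives the tridiagonal system
  2·σ_0 + 8·σ_1 + 2·σ_2 = 6(Δ_1 - Δ_0) = -54
Natural end conditions: σ_0 = σ_2 = 0.
Solving: σ_0 = 0, σ_1 = -27/4, σ_2 = 0.
On [2, 4], S(x) = 5 + 17/4·(x - 2) + 0·(x - 2)² - 9/16·(x - 2)³.
With (x - 2) = 1: S(3) = 139/16.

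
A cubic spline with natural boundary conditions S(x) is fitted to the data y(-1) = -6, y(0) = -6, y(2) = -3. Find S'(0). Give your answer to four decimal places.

Write M_i for S''(x_i). With h_i = 1, 2 and divided differences Δ_i = 0, 3/2, the continuity of S' gives the tridiagonal system
  1·M_0 + 6·M_1 + 2·M_2 = 6(Δ_1 - Δ_0) = 9
Natural end conditions: M_0 = M_2 = 0.
Solving the tridiagonal system: M_0 = 0, M_1 = 3/2, M_2 = 0.
On [0, 2], S'(x) = b_1 + 2c_1·x + 3d_1·x² with b_1 = Δ_1 - h_1(2M_1 + M_2)/6 = 1/2, c_1 = M_1/2 = 3/4, d_1 = (M_2 - M_1)/(6h_1) = -1/8. So S'(0) = 1/2.

0.5000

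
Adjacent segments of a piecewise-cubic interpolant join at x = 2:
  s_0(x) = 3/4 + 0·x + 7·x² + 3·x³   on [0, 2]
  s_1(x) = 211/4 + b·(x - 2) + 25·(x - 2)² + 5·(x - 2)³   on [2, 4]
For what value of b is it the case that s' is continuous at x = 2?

64

s_0'(x) = 0 + 14·x + 9·x², so s_0'(2) = 64. On the right, s_1'(2) = b, so b = 64.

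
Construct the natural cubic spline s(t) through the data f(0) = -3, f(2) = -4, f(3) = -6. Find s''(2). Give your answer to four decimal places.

-1.5000

Write m_i for s''(x_i). With h_i = 2, 1 and divided differences Δ_i = -1/2, -2, the continuity of s' gives the tridiagonal system
  2·m_0 + 6·m_1 + 1·m_2 = 6(Δ_1 - Δ_0) = -9
Natural end conditions: m_0 = m_2 = 0.
Solving: m_0 = 0, m_1 = -3/2, m_2 = 0.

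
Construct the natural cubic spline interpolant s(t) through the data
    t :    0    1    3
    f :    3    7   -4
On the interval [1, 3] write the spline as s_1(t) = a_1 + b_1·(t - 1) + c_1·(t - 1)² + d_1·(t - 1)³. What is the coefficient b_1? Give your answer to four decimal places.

0.8333

With M_i denoting the second derivative at x_i, h_i = 1, 2, and Δ_i = (y_(i+1) − y_i)/h_i = 4, -11/2:
  1·M_0 + 6·M_1 + 2·M_2 = 6(Δ_1 - Δ_0) = -57
Natural end conditions: M_0 = M_2 = 0.
Forward elimination and back-substitution give M_0 = 0, M_1 = -19/2, M_2 = 0.
On [1, 3], with s_1(t) = a_1 + b_1·(t - 1) + c_1·(t - 1)² + d_1·(t - 1)³: c_1 = M_1/2 = -19/4, d_1 = (M_2 - M_1)/(6h_1) = 19/24, b_1 = Δ_1 - h_1(2M_1 + M_2)/6 = 5/6.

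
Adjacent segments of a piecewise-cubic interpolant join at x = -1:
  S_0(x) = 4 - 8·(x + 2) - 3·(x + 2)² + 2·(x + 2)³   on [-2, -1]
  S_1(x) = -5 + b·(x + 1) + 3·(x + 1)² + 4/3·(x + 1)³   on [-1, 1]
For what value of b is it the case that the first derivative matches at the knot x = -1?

S_0'(x) = -8 - 6·(x + 2) + 6·(x + 2)², so S_0'(-1) = -8. On the right, S_1'(-1) = b, so b = -8.

-8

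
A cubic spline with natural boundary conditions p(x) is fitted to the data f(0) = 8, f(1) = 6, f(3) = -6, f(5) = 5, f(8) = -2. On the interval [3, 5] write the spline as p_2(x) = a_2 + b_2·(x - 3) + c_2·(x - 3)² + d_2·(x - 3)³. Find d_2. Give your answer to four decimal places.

With M_i denoting the second derivative at x_i, h_i = 1, 2, 2, 3, and Δ_i = (y_(i+1) − y_i)/h_i = -2, -6, 11/2, -7/3:
  1·M_0 + 6·M_1 + 2·M_2 = 6(Δ_1 - Δ_0) = -24
  2·M_1 + 8·M_2 + 2·M_3 = 6(Δ_2 - Δ_1) = 69
  2·M_2 + 10·M_3 + 3·M_4 = 6(Δ_3 - Δ_2) = -47
Natural end conditions: M_0 = M_4 = 0.
Solving the tridiagonal system: M_0 = 0, M_1 = -106/13, M_2 = 162/13, M_3 = -187/26, M_4 = 0.
On [3, 5], with p_2(x) = a_2 + b_2·(x - 3) + c_2·(x - 3)² + d_2·(x - 3)³: c_2 = M_2/2 = 81/13, d_2 = (M_3 - M_2)/(6h_2) = -511/312, b_2 = Δ_2 - h_2(2M_2 + M_3)/6 = -16/39.

-1.6378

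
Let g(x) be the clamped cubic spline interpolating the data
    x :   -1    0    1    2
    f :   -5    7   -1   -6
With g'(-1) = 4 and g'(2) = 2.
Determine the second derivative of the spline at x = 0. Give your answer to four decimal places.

-44.5333

Let M_i = g''(x_i). Step sizes h_i = 1, 1, 1; slopes of the chords Δ_i = (y_(i+1) - y_i)/h_i = 12, -8, -5.
  1·M_0 + 4·M_1 + 1·M_2 = 6(Δ_1 - Δ_0) = -120
  1·M_1 + 4·M_2 + 1·M_3 = 6(Δ_2 - Δ_1) = 18
Clamped end conditions give two more equations: 2h_0·M_0 + h_0·M_1 = 6(Δ_0 - g'(-1)) = 48 and h_2·M_2 + 2h_2·M_3 = 6(g'(2) - Δ_2) = 42.
Solving the tridiagonal system: M_0 = 694/15, M_1 = -668/15, M_2 = 178/15, M_3 = 226/15.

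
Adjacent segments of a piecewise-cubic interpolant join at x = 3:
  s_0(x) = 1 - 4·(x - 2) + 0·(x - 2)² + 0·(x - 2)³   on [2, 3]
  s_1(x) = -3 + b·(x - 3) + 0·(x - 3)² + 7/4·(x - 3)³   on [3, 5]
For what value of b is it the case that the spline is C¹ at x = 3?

s_0'(x) = -4 + 0·(x - 2) + 0·(x - 2)², so s_0'(3) = -4. On the right, s_1'(3) = b, so b = -4.

-4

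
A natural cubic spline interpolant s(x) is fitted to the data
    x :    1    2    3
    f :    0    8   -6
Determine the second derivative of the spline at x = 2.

Write M_i for s''(x_i). With h_i = 1, 1 and divided differences Δ_i = 8, -14, the continuity of s' gives the tridiagonal system
  1·M_0 + 4·M_1 + 1·M_2 = 6(Δ_1 - Δ_0) = -132
Natural end conditions: M_0 = M_2 = 0.
Forward elimination and back-substitution give M_0 = 0, M_1 = -33, M_2 = 0.

-33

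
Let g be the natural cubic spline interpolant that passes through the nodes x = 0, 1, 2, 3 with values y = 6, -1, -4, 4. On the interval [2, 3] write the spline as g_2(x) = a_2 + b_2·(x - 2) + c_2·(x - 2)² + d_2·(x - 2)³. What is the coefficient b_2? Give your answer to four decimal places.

Let m_i = g''(x_i). Step sizes h_i = 1, 1, 1; slopes of the chords Δ_i = (y_(i+1) - y_i)/h_i = -7, -3, 8.
  1·m_0 + 4·m_1 + 1·m_2 = 6(Δ_1 - Δ_0) = 24
  1·m_1 + 4·m_2 + 1·m_3 = 6(Δ_2 - Δ_1) = 66
Natural end conditions: m_0 = m_3 = 0.
Hence m_0 = 0, m_1 = 2, m_2 = 16, m_3 = 0.
On [2, 3], with g_2(x) = a_2 + b_2·(x - 2) + c_2·(x - 2)² + d_2·(x - 2)³: c_2 = m_2/2 = 8, d_2 = (m_3 - m_2)/(6h_2) = -8/3, b_2 = Δ_2 - h_2(2m_2 + m_3)/6 = 8/3.

2.6667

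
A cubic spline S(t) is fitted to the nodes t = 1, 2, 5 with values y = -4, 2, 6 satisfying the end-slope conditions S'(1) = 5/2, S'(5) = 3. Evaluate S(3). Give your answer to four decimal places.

5.0093

Let M_i = S''(x_i). Step sizes h_i = 1, 3; slopes of the chords Δ_i = (y_(i+1) - y_i)/h_i = 6, 4/3.
  1·M_0 + 8·M_1 + 3·M_2 = 6(Δ_1 - Δ_0) = -28
Clamped end conditions give two more equations: 2h_0·M_0 + h_0·M_1 = 6(Δ_0 - S'(1)) = 21 and h_1·M_1 + 2h_1·M_2 = 6(S'(5) - Δ_1) = 10.
Hence M_0 = 113/8, M_1 = -29/4, M_2 = 127/24.
On [2, 5], S(t) = 2 + 95/16·(t - 2) - 29/8·(t - 2)² + 301/432·(t - 2)³.
With (t - 2) = 1: S(3) = 541/108.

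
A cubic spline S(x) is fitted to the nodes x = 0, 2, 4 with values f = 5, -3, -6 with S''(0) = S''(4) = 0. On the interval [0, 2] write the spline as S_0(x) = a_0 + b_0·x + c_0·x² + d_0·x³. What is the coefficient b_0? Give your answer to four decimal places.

-4.6250

Put σ_i = S'' at the i-th knot. Here h = (2, 2) and Δ = (-4, -3/2), so the interior equations h_(i-1)·σ_(i-1) + 2(h_(i-1)+h_i)·σ_i + h_i·σ_(i+1) = 6(Δ_i − Δ_(i-1)) read
  2·σ_0 + 8·σ_1 + 2·σ_2 = 6(Δ_1 - Δ_0) = 15
Natural end conditions: σ_0 = σ_2 = 0.
Solving the tridiagonal system: σ_0 = 0, σ_1 = 15/8, σ_2 = 0.
On [0, 2], with S_0(x) = a_0 + b_0·x + c_0·x² + d_0·x³: c_0 = σ_0/2 = 0, d_0 = (σ_1 - σ_0)/(6h_0) = 5/32, b_0 = Δ_0 - h_0(2σ_0 + σ_1)/6 = -37/8.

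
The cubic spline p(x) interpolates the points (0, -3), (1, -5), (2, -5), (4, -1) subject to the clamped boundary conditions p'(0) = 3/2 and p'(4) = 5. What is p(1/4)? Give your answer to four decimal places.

-3.0036

Put m_i = p'' at the i-th knot. Here h = (1, 1, 2) and Δ = (-2, 0, 2), so the interior equations h_(i-1)·m_(i-1) + 2(h_(i-1)+h_i)·m_i + h_i·m_(i+1) = 6(Δ_i − Δ_(i-1)) read
  1·m_0 + 4·m_1 + 1·m_2 = 6(Δ_1 - Δ_0) = 12
  1·m_1 + 6·m_2 + 2·m_3 = 6(Δ_2 - Δ_1) = 12
Clamped end conditions give two more equations: 2h_0·m_0 + h_0·m_1 = 6(Δ_0 - p'(0)) = -21 and h_2·m_2 + 2h_2·m_3 = 6(p'(4) - Δ_2) = 18.
Forward elimination and back-substitution give m_0 = -152/11, m_1 = 73/11, m_2 = -8/11, m_3 = 107/22.
On [0, 1], p(x) = -3 + 3/2·x - 76/11·x² + 75/22·x³.
With x = 1/4: p(1/4) = -4229/1408.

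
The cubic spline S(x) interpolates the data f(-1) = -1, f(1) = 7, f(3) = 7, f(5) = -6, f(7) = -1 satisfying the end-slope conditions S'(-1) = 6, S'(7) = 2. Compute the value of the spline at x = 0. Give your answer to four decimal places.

3.8125

Write M_i for S''(x_i). With h_i = 2, 2, 2, 2 and divided differences Δ_i = 4, 0, -13/2, 5/2, the continuity of S' gives the tridiagonal system
  2·M_0 + 8·M_1 + 2·M_2 = 6(Δ_1 - Δ_0) = -24
  2·M_1 + 8·M_2 + 2·M_3 = 6(Δ_2 - Δ_1) = -39
  2·M_2 + 8·M_3 + 2·M_4 = 6(Δ_3 - Δ_2) = 54
Clamped end conditions give two more equations: 2h_0·M_0 + h_0·M_1 = 6(Δ_0 - S'(-1)) = -12 and h_3·M_3 + 2h_3·M_4 = 6(S'(7) - Δ_3) = -3.
Forward elimination and back-substitution give M_0 = -11/4, M_1 = -1/2, M_2 = -29/4, M_3 = 10, M_4 = -23/4.
On [-1, 1], S(x) = -1 + 6·(x + 1) - 11/8·(x + 1)² + 3/16·(x + 1)³.
With (x + 1) = 1: S(0) = 61/16.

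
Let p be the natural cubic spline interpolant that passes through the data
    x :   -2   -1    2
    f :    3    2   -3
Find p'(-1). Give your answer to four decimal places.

Write M_i for p''(x_i). With h_i = 1, 3 and divided differences Δ_i = -1, -5/3, the continuity of p' gives the tridiagonal system
  1·M_0 + 8·M_1 + 3·M_2 = 6(Δ_1 - Δ_0) = -4
Natural end conditions: M_0 = M_2 = 0.
Solving: M_0 = 0, M_1 = -1/2, M_2 = 0.
On [-1, 2], p'(x) = b_1 + 2c_1·(x + 1) + 3d_1·(x + 1)² with b_1 = Δ_1 - h_1(2M_1 + M_2)/6 = -7/6, c_1 = M_1/2 = -1/4, d_1 = (M_2 - M_1)/(6h_1) = 1/36. So p'(-1) = -7/6.

-1.1667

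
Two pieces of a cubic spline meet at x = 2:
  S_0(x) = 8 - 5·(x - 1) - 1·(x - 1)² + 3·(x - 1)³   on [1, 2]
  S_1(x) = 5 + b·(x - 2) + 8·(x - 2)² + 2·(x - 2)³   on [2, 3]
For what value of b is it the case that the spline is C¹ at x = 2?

2

S_0'(x) = -5 - 2·(x - 1) + 9·(x - 1)², so S_0'(2) = 2. On the right, S_1'(2) = b, so b = 2.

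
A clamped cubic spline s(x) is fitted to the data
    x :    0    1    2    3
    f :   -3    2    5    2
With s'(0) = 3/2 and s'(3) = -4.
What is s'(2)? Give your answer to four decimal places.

Write M_i for s''(x_i). With h_i = 1, 1, 1 and divided differences Δ_i = 5, 3, -3, the continuity of s' gives the tridiagonal system
  1·M_0 + 4·M_1 + 1·M_2 = 6(Δ_1 - Δ_0) = -12
  1·M_1 + 4·M_2 + 1·M_3 = 6(Δ_2 - Δ_1) = -36
Clamped end conditions give two more equations: 2h_0·M_0 + h_0·M_1 = 6(Δ_0 - s'(0)) = 21 and h_2·M_2 + 2h_2·M_3 = 6(s'(3) - Δ_2) = -6.
Forward elimination and back-substitution give M_0 = 188/15, M_1 = -61/15, M_2 = -124/15, M_3 = 17/15.
On [2, 3], s'(x) = b_2 + 2c_2·(x - 2) + 3d_2·(x - 2)² with b_2 = Δ_2 - h_2(2M_2 + M_3)/6 = -13/30, c_2 = M_2/2 = -62/15, d_2 = (M_3 - M_2)/(6h_2) = 47/30. So s'(2) = -13/30.

-0.4333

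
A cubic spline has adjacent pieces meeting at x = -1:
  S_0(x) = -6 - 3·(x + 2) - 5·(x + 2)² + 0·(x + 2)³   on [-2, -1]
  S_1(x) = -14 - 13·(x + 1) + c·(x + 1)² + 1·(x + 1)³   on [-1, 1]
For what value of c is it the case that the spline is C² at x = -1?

S_0''(x) = -10 + 0·(x + 2), so S_0''(-1) = -10. On the right, S_1''(-1) = 2c, so c = -5.

-5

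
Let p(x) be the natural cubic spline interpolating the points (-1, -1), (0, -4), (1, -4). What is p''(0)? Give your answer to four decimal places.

Put σ_i = p'' at the i-th knot. Here h = (1, 1) and Δ = (-3, 0), so the interior equations h_(i-1)·σ_(i-1) + 2(h_(i-1)+h_i)·σ_i + h_i·σ_(i+1) = 6(Δ_i − Δ_(i-1)) read
  1·σ_0 + 4·σ_1 + 1·σ_2 = 6(Δ_1 - Δ_0) = 18
Natural end conditions: σ_0 = σ_2 = 0.
Solving the tridiagonal system: σ_0 = 0, σ_1 = 9/2, σ_2 = 0.

4.5000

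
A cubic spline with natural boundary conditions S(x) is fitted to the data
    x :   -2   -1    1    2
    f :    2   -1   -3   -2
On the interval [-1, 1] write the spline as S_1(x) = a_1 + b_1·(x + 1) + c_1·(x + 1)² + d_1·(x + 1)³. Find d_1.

Let σ_i = S''(x_i). Step sizes h_i = 1, 2, 1; slopes of the chords Δ_i = (y_(i+1) - y_i)/h_i = -3, -1, 1.
  1·σ_0 + 6·σ_1 + 2·σ_2 = 6(Δ_1 - Δ_0) = 12
  2·σ_1 + 6·σ_2 + 1·σ_3 = 6(Δ_2 - Δ_1) = 12
Natural end conditions: σ_0 = σ_3 = 0.
Solving: σ_0 = 0, σ_1 = 3/2, σ_2 = 3/2, σ_3 = 0.
On [-1, 1], with S_1(x) = a_1 + b_1·(x + 1) + c_1·(x + 1)² + d_1·(x + 1)³: c_1 = σ_1/2 = 3/4, d_1 = (σ_2 - σ_1)/(6h_1) = 0, b_1 = Δ_1 - h_1(2σ_1 + σ_2)/6 = -5/2.

0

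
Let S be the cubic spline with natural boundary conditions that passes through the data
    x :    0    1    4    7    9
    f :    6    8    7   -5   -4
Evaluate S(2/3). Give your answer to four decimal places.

7.3837

Write m_i for S''(x_i). With h_i = 1, 3, 3, 2 and divided differences Δ_i = 2, -1/3, -4, 1/2, the continuity of S' gives the tridiagonal system
  1·m_0 + 8·m_1 + 3·m_2 = 6(Δ_1 - Δ_0) = -14
  3·m_1 + 12·m_2 + 3·m_3 = 6(Δ_2 - Δ_1) = -22
  3·m_2 + 10·m_3 + 2·m_4 = 6(Δ_3 - Δ_2) = 27
Natural end conditions: m_0 = m_4 = 0.
Solving the tridiagonal system: m_0 = 0, m_1 = -31/38, m_2 = -142/57, m_3 = 131/38, m_4 = 0.
On [0, 1], S(x) = 6 + 487/228·x + 0·x² - 31/228·x³.
With x = 2/3: S(2/3) = 22727/3078.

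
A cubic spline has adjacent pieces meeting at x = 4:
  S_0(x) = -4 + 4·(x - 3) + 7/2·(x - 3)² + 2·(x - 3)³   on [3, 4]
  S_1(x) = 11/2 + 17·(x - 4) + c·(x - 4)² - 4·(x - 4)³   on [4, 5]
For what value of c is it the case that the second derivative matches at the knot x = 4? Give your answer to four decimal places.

9.5000

S_0''(x) = 7 + 12·(x - 3), so S_0''(4) = 19. On the right, S_1''(4) = 2c, so c = 19/2.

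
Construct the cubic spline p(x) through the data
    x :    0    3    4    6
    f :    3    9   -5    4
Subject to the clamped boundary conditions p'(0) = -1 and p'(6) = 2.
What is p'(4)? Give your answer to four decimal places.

-8.1429

Write σ_i for p''(x_i). With h_i = 3, 1, 2 and divided differences Δ_i = 2, -14, 9/2, the continuity of p' gives the tridiagonal system
  3·σ_0 + 8·σ_1 + 1·σ_2 = 6(Δ_1 - Δ_0) = -96
  1·σ_1 + 6·σ_2 + 2·σ_3 = 6(Δ_2 - Δ_1) = 111
Clamped end conditions give two more equations: 2h_0·σ_0 + h_0·σ_1 = 6(Δ_0 - p'(0)) = 18 and h_2·σ_2 + 2h_2·σ_3 = 6(p'(6) - Δ_2) = -15.
Hence σ_0 = 185/14, σ_1 = -143/7, σ_2 = 389/14, σ_3 = -247/14.
On [4, 6], p'(x) = b_2 + 2c_2·(x - 4) + 3d_2·(x - 4)² with b_2 = Δ_2 - h_2(2σ_2 + σ_3)/6 = -57/7, c_2 = σ_2/2 = 389/28, d_2 = (σ_3 - σ_2)/(6h_2) = -53/14. So p'(4) = -57/7.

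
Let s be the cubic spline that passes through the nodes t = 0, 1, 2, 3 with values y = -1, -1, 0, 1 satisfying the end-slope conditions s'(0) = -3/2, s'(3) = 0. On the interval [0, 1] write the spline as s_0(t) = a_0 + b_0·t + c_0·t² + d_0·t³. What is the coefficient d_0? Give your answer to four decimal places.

Let M_i = s''(x_i). Step sizes h_i = 1, 1, 1; slopes of the chords Δ_i = (y_(i+1) - y_i)/h_i = 0, 1, 1.
  1·M_0 + 4·M_1 + 1·M_2 = 6(Δ_1 - Δ_0) = 6
  1·M_1 + 4·M_2 + 1·M_3 = 6(Δ_2 - Δ_1) = 0
Clamped end conditions give two more equations: 2h_0·M_0 + h_0·M_1 = 6(Δ_0 - s'(0)) = 9 and h_2·M_2 + 2h_2·M_3 = 6(s'(3) - Δ_2) = -6.
Solving the tridiagonal system: M_0 = 22/5, M_1 = 1/5, M_2 = 4/5, M_3 = -17/5.
On [0, 1], with s_0(t) = a_0 + b_0·t + c_0·t² + d_0·t³: c_0 = M_0/2 = 11/5, d_0 = (M_1 - M_0)/(6h_0) = -7/10, b_0 = Δ_0 - h_0(2M_0 + M_1)/6 = -3/2.

-0.7000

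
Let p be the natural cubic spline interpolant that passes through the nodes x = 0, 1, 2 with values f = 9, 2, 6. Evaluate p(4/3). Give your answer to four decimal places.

2.3148

Write m_i for p''(x_i). With h_i = 1, 1 and divided differences Δ_i = -7, 4, the continuity of p' gives the tridiagonal system
  1·m_0 + 4·m_1 + 1·m_2 = 6(Δ_1 - Δ_0) = 66
Natural end conditions: m_0 = m_2 = 0.
Forward elimination and back-substitution give m_0 = 0, m_1 = 33/2, m_2 = 0.
On [1, 2], p(x) = 2 - 3/2·(x - 1) + 33/4·(x - 1)² - 11/4·(x - 1)³.
With (x - 1) = 1/3: p(4/3) = 125/54.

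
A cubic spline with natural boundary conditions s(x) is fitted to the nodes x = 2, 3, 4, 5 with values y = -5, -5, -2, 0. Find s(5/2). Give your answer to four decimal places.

Let M_i = s''(x_i). Step sizes h_i = 1, 1, 1; slopes of the chords Δ_i = (y_(i+1) - y_i)/h_i = 0, 3, 2.
  1·M_0 + 4·M_1 + 1·M_2 = 6(Δ_1 - Δ_0) = 18
  1·M_1 + 4·M_2 + 1·M_3 = 6(Δ_2 - Δ_1) = -6
Natural end conditions: M_0 = M_3 = 0.
Solving: M_0 = 0, M_1 = 26/5, M_2 = -14/5, M_3 = 0.
On [2, 3], s(x) = -5 - 13/15·(x - 2) + 0·(x - 2)² + 13/15·(x - 2)³.
With (x - 2) = 1/2: s(5/2) = -213/40.

-5.3250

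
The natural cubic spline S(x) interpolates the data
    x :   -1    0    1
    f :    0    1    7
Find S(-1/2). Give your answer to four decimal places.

0.0313

Write M_i for S''(x_i). With h_i = 1, 1 and divided differences Δ_i = 1, 6, the continuity of S' gives the tridiagonal system
  1·M_0 + 4·M_1 + 1·M_2 = 6(Δ_1 - Δ_0) = 30
Natural end conditions: M_0 = M_2 = 0.
Solving: M_0 = 0, M_1 = 15/2, M_2 = 0.
On [-1, 0], S(x) = 0 - 1/4·(x + 1) + 0·(x + 1)² + 5/4·(x + 1)³.
With (x + 1) = 1/2: S(-1/2) = 1/32.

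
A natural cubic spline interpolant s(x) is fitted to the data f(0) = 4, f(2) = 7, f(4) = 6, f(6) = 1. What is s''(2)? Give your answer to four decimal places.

Write m_i for s''(x_i). With h_i = 2, 2, 2 and divided differences Δ_i = 3/2, -1/2, -5/2, the continuity of s' gives the tridiagonal system
  2·m_0 + 8·m_1 + 2·m_2 = 6(Δ_1 - Δ_0) = -12
  2·m_1 + 8·m_2 + 2·m_3 = 6(Δ_2 - Δ_1) = -12
Natural end conditions: m_0 = m_3 = 0.
Solving: m_0 = 0, m_1 = -6/5, m_2 = -6/5, m_3 = 0.

-1.2000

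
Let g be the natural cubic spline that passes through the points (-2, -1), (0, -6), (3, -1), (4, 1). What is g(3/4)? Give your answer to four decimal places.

Put M_i = g'' at the i-th knot. Here h = (2, 3, 1) and Δ = (-5/2, 5/3, 2), so the interior equations h_(i-1)·M_(i-1) + 2(h_(i-1)+h_i)·M_i + h_i·M_(i+1) = 6(Δ_i − Δ_(i-1)) read
  2·M_0 + 10·M_1 + 3·M_2 = 6(Δ_1 - Δ_0) = 25
  3·M_1 + 8·M_2 + 1·M_3 = 6(Δ_2 - Δ_1) = 2
Natural end conditions: M_0 = M_3 = 0.
Solving: M_0 = 0, M_1 = 194/71, M_2 = -55/71, M_3 = 0.
On [0, 3], g(x) = -6 - 289/426·x + 97/71·x² - 83/426·x³.
With x = 3/4: g(3/4) = -52915/9088.

-5.8225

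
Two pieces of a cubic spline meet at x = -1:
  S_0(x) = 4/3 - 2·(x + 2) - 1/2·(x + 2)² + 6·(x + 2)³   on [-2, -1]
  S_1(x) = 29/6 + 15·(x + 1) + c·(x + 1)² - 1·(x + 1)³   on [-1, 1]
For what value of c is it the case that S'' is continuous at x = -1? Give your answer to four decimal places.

17.5000

S_0''(x) = -1 + 36·(x + 2), so S_0''(-1) = 35. On the right, S_1''(-1) = 2c, so c = 35/2.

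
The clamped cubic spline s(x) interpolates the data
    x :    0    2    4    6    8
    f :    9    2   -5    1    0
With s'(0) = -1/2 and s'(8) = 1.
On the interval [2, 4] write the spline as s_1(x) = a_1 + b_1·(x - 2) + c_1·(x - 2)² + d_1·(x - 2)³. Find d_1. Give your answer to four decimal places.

0.5759

Let M_i = s''(x_i). Step sizes h_i = 2, 2, 2, 2; slopes of the chords Δ_i = (y_(i+1) - y_i)/h_i = -7/2, -7/2, 3, -1/2.
  2·M_0 + 8·M_1 + 2·M_2 = 6(Δ_1 - Δ_0) = 0
  2·M_1 + 8·M_2 + 2·M_3 = 6(Δ_2 - Δ_1) = 39
  2·M_2 + 8·M_3 + 2·M_4 = 6(Δ_3 - Δ_2) = -21
Clamped end conditions give two more equations: 2h_0·M_0 + h_0·M_1 = 6(Δ_0 - s'(0)) = -18 and h_3·M_3 + 2h_3·M_4 = 6(s'(8) - Δ_3) = 9.
Solving the tridiagonal system: M_0 = -237/56, M_1 = -15/28, M_2 = 51/8, M_3 = -153/28, M_4 = 279/56.
On [2, 4], with s_1(x) = a_1 + b_1·(x - 2) + c_1·(x - 2)² + d_1·(x - 2)³: c_1 = M_1/2 = -15/56, d_1 = (M_2 - M_1)/(6h_1) = 129/224, b_1 = Δ_1 - h_1(2M_1 + M_2)/6 = -295/56.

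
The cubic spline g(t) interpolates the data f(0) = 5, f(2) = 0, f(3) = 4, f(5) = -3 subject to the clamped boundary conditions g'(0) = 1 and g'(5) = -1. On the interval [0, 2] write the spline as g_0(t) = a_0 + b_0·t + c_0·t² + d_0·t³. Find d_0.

2

Put M_i = g'' at the i-th knot. Here h = (2, 1, 2) and Δ = (-5/2, 4, -7/2), so the interior equations h_(i-1)·M_(i-1) + 2(h_(i-1)+h_i)·M_i + h_i·M_(i+1) = 6(Δ_i − Δ_(i-1)) read
  2·M_0 + 6·M_1 + 1·M_2 = 6(Δ_1 - Δ_0) = 39
  1·M_1 + 6·M_2 + 2·M_3 = 6(Δ_2 - Δ_1) = -45
Clamped end conditions give two more equations: 2h_0·M_0 + h_0·M_1 = 6(Δ_0 - g'(0)) = -21 and h_2·M_2 + 2h_2·M_3 = 6(g'(5) - Δ_2) = 15.
Hence M_0 = -23/2, M_1 = 25/2, M_2 = -13, M_3 = 41/4.
On [0, 2], with g_0(t) = a_0 + b_0·t + c_0·t² + d_0·t³: c_0 = M_0/2 = -23/4, d_0 = (M_1 - M_0)/(6h_0) = 2, b_0 = Δ_0 - h_0(2M_0 + M_1)/6 = 1.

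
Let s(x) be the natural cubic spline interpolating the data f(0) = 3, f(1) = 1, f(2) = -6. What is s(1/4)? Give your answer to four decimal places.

With M_i denoting the second derivative at x_i, h_i = 1, 1, and Δ_i = (y_(i+1) − y_i)/h_i = -2, -7:
  1·M_0 + 4·M_1 + 1·M_2 = 6(Δ_1 - Δ_0) = -30
Natural end conditions: M_0 = M_2 = 0.
Solving: M_0 = 0, M_1 = -15/2, M_2 = 0.
On [0, 1], s(x) = 3 - 3/4·x + 0·x² - 5/4·x³.
With x = 1/4: s(1/4) = 715/256.

2.7930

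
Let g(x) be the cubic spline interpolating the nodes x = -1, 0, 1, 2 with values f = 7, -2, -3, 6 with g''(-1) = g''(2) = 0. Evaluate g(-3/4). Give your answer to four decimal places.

Put σ_i = g'' at the i-th knot. Here h = (1, 1, 1) and Δ = (-9, -1, 9), so the interior equations h_(i-1)·σ_(i-1) + 2(h_(i-1)+h_i)·σ_i + h_i·σ_(i+1) = 6(Δ_i − Δ_(i-1)) read
  1·σ_0 + 4·σ_1 + 1·σ_2 = 6(Δ_1 - Δ_0) = 48
  1·σ_1 + 4·σ_2 + 1·σ_3 = 6(Δ_2 - Δ_1) = 60
Natural end conditions: σ_0 = σ_3 = 0.
Solving the tridiagonal system: σ_0 = 0, σ_1 = 44/5, σ_2 = 64/5, σ_3 = 0.
On [-1, 0], g(x) = 7 - 157/15·(x + 1) + 0·(x + 1)² + 22/15·(x + 1)³.
With (x + 1) = 1/4: g(-3/4) = 141/32.

4.4063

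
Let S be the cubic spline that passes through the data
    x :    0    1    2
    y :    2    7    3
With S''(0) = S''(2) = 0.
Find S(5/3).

5

With m_i denoting the second derivative at x_i, h_i = 1, 1, and Δ_i = (y_(i+1) − y_i)/h_i = 5, -4:
  1·m_0 + 4·m_1 + 1·m_2 = 6(Δ_1 - Δ_0) = -54
Natural end conditions: m_0 = m_2 = 0.
Solving the tridiagonal system: m_0 = 0, m_1 = -27/2, m_2 = 0.
On [1, 2], S(x) = 7 + 1/2·(x - 1) - 27/4·(x - 1)² + 9/4·(x - 1)³.
With (x - 1) = 2/3: S(5/3) = 5.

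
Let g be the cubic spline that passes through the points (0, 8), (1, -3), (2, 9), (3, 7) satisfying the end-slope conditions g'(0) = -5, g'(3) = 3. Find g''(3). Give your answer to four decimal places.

Put σ_i = g'' at the i-th knot. Here h = (1, 1, 1) and Δ = (-11, 12, -2), so the interior equations h_(i-1)·σ_(i-1) + 2(h_(i-1)+h_i)·σ_i + h_i·σ_(i+1) = 6(Δ_i − Δ_(i-1)) read
  1·σ_0 + 4·σ_1 + 1·σ_2 = 6(Δ_1 - Δ_0) = 138
  1·σ_1 + 4·σ_2 + 1·σ_3 = 6(Δ_2 - Δ_1) = -84
Clamped end conditions give two more equations: 2h_0·σ_0 + h_0·σ_1 = 6(Δ_0 - g'(0)) = -36 and h_2·σ_2 + 2h_2·σ_3 = 6(g'(3) - Δ_2) = 30.
Forward elimination and back-substitution give σ_0 = -140/3, σ_1 = 172/3, σ_2 = -134/3, σ_3 = 112/3.

37.3333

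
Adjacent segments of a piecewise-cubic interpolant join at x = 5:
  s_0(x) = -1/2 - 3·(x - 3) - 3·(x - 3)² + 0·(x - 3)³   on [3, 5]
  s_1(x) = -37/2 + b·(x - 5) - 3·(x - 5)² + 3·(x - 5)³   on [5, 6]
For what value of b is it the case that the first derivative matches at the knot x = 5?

-15

s_0'(x) = -3 - 6·(x - 3) + 0·(x - 3)², so s_0'(5) = -15. On the right, s_1'(5) = b, so b = -15.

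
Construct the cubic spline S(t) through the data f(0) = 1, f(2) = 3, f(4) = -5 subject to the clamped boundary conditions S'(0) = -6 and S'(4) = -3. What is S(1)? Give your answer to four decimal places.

Put M_i = S'' at the i-th knot. Here h = (2, 2) and Δ = (1, -4), so the interior equations h_(i-1)·M_(i-1) + 2(h_(i-1)+h_i)·M_i + h_i·M_(i+1) = 6(Δ_i − Δ_(i-1)) read
  2·M_0 + 8·M_1 + 2·M_2 = 6(Δ_1 - Δ_0) = -30
Clamped end conditions give two more equations: 2h_0·M_0 + h_0·M_1 = 6(Δ_0 - S'(0)) = 42 and h_1·M_1 + 2h_1·M_2 = 6(S'(4) - Δ_1) = 6.
Solving the tridiagonal system: M_0 = 15, M_1 = -9, M_2 = 6.
On [0, 2], S(t) = 1 - 6·t + 15/2·t² - 2·t³.
With t = 1: S(1) = 1/2.

0.5000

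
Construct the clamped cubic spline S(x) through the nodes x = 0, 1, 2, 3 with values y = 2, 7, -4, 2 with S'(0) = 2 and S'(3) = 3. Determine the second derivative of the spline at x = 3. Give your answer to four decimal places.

-30.9333

With m_i denoting the second derivative at x_i, h_i = 1, 1, 1, and Δ_i = (y_(i+1) − y_i)/h_i = 5, -11, 6:
  1·m_0 + 4·m_1 + 1·m_2 = 6(Δ_1 - Δ_0) = -96
  1·m_1 + 4·m_2 + 1·m_3 = 6(Δ_2 - Δ_1) = 102
Clamped end conditions give two more equations: 2h_0·m_0 + h_0·m_1 = 6(Δ_0 - S'(0)) = 18 and h_2·m_2 + 2h_2·m_3 = 6(S'(3) - Δ_2) = -18.
Hence m_0 = 454/15, m_1 = -638/15, m_2 = 658/15, m_3 = -464/15.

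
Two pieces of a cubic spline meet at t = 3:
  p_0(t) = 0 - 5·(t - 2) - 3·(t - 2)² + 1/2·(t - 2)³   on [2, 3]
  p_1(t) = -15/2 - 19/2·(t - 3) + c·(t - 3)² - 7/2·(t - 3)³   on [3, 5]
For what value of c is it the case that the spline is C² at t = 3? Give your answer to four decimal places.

-1.5000

p_0''(t) = -6 + 3·(t - 2), so p_0''(3) = -3. On the right, p_1''(3) = 2c, so c = -3/2.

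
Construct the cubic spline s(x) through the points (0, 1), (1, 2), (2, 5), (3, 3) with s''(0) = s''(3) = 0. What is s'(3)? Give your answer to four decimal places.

Let M_i = s''(x_i). Step sizes h_i = 1, 1, 1; slopes of the chords Δ_i = (y_(i+1) - y_i)/h_i = 1, 3, -2.
  1·M_0 + 4·M_1 + 1·M_2 = 6(Δ_1 - Δ_0) = 12
  1·M_1 + 4·M_2 + 1·M_3 = 6(Δ_2 - Δ_1) = -30
Natural end conditions: M_0 = M_3 = 0.
Solving the tridiagonal system: M_0 = 0, M_1 = 26/5, M_2 = -44/5, M_3 = 0.
On [2, 3], s'(x) = b_2 + 2c_2·(x - 2) + 3d_2·(x - 2)² with b_2 = Δ_2 - h_2(2M_2 + M_3)/6 = 14/15, c_2 = M_2/2 = -22/5, d_2 = (M_3 - M_2)/(6h_2) = 22/15. So s'(3) = -52/15.

-3.4667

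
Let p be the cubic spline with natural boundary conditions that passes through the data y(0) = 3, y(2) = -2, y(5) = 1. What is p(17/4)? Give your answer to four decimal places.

Let σ_i = p''(x_i). Step sizes h_i = 2, 3; slopes of the chords Δ_i = (y_(i+1) - y_i)/h_i = -5/2, 1.
  2·σ_0 + 10·σ_1 + 3·σ_2 = 6(Δ_1 - Δ_0) = 21
Natural end conditions: σ_0 = σ_2 = 0.
Solving: σ_0 = 0, σ_1 = 21/10, σ_2 = 0.
On [2, 5], p(x) = -2 - 11/10·(x - 2) + 21/20·(x - 2)² - 7/60·(x - 2)³.
With (x - 2) = 9/4: p(17/4) = -125/256.

-0.4883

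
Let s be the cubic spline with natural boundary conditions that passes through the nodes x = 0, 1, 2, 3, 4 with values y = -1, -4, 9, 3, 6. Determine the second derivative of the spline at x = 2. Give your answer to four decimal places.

Write M_i for s''(x_i). With h_i = 1, 1, 1, 1 and divided differences Δ_i = -3, 13, -6, 3, the continuity of s' gives the tridiagonal system
  1·M_0 + 4·M_1 + 1·M_2 = 6(Δ_1 - Δ_0) = 96
  1·M_1 + 4·M_2 + 1·M_3 = 6(Δ_2 - Δ_1) = -114
  1·M_2 + 4·M_3 + 1·M_4 = 6(Δ_3 - Δ_2) = 54
Natural end conditions: M_0 = M_4 = 0.
Hence M_0 = 0, M_1 = 975/28, M_2 = -303/7, M_3 = 681/28, M_4 = 0.

-43.2857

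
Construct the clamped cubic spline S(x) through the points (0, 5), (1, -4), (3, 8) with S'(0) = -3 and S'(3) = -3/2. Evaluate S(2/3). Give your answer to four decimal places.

Write m_i for S''(x_i). With h_i = 1, 2 and divided differences Δ_i = -9, 6, the continuity of S' gives the tridiagonal system
  1·m_0 + 6·m_1 + 2·m_2 = 6(Δ_1 - Δ_0) = 90
Clamped end conditions give two more equations: 2h_0·m_0 + h_0·m_1 = 6(Δ_0 - S'(0)) = -36 and h_1·m_1 + 2h_1·m_2 = 6(S'(3) - Δ_1) = -45.
Solving: m_0 = -65/2, m_1 = 29, m_2 = -103/4.
On [0, 1], S(x) = 5 - 3·x - 65/4·x² + 41/4·x³.
With x = 2/3: S(2/3) = -32/27.

-1.1852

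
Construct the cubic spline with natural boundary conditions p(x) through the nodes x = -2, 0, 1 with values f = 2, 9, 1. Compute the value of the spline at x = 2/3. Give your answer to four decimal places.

Write M_i for p''(x_i). With h_i = 2, 1 and divided differences Δ_i = 7/2, -8, the continuity of p' gives the tridiagonal system
  2·M_0 + 6·M_1 + 1·M_2 = 6(Δ_1 - Δ_0) = -69
Natural end conditions: M_0 = M_2 = 0.
Solving: M_0 = 0, M_1 = -23/2, M_2 = 0.
On [0, 1], p(x) = 9 - 25/6·x - 23/4·x² + 23/12·x³.
With x = 2/3: p(2/3) = 343/81.

4.2346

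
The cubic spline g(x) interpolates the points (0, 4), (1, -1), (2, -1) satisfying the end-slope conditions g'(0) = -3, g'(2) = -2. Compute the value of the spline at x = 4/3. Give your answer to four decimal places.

Write m_i for g''(x_i). With h_i = 1, 1 and divided differences Δ_i = -5, 0, the continuity of g' gives the tridiagonal system
  1·m_0 + 4·m_1 + 1·m_2 = 6(Δ_1 - Δ_0) = 30
Clamped end conditions give two more equations: 2h_0·m_0 + h_0·m_1 = 6(Δ_0 - g'(0)) = -12 and h_1·m_1 + 2h_1·m_2 = 6(g'(2) - Δ_1) = -12.
Forward elimination and back-substitution give m_0 = -13, m_1 = 14, m_2 = -13.
On [1, 2], g(x) = -1 - 5/2·(x - 1) + 7·(x - 1)² - 9/2·(x - 1)³.
With (x - 1) = 1/3: g(4/3) = -11/9.

-1.2222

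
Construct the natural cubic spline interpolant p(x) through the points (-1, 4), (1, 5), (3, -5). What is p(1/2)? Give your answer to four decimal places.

5.6523

With m_i denoting the second derivative at x_i, h_i = 2, 2, and Δ_i = (y_(i+1) − y_i)/h_i = 1/2, -5:
  2·m_0 + 8·m_1 + 2·m_2 = 6(Δ_1 - Δ_0) = -33
Natural end conditions: m_0 = m_2 = 0.
Solving: m_0 = 0, m_1 = -33/8, m_2 = 0.
On [-1, 1], p(x) = 4 + 15/8·(x + 1) + 0·(x + 1)² - 11/32·(x + 1)³.
With (x + 1) = 3/2: p(1/2) = 1447/256.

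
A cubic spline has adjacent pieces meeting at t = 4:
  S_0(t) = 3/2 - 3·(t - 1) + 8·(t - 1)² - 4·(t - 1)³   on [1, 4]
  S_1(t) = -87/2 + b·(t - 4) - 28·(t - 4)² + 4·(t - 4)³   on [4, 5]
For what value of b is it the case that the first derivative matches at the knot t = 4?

-63

S_0'(t) = -3 + 16·(t - 1) - 12·(t - 1)², so S_0'(4) = -63. On the right, S_1'(4) = b, so b = -63.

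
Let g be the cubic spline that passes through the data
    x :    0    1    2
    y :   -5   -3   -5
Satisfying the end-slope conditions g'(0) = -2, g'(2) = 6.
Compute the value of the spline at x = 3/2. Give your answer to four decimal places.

Put M_i = g'' at the i-th knot. Here h = (1, 1) and Δ = (2, -2), so the interior equations h_(i-1)·M_(i-1) + 2(h_(i-1)+h_i)·M_i + h_i·M_(i+1) = 6(Δ_i − Δ_(i-1)) read
  1·M_0 + 4·M_1 + 1·M_2 = 6(Δ_1 - Δ_0) = -24
Clamped end conditions give two more equations: 2h_0·M_0 + h_0·M_1 = 6(Δ_0 - g'(0)) = 24 and h_1·M_1 + 2h_1·M_2 = 6(g'(2) - Δ_1) = 48.
Solving: M_0 = 22, M_1 = -20, M_2 = 34.
On [1, 2], g(x) = -3 - 1·(x - 1) - 10·(x - 1)² + 9·(x - 1)³.
With (x - 1) = 1/2: g(3/2) = -39/8.

-4.8750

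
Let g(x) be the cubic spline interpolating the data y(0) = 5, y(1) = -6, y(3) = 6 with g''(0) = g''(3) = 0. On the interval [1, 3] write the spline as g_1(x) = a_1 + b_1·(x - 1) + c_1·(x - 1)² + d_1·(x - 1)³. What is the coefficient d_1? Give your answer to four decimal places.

-1.4167

Put m_i = g'' at the i-th knot. Here h = (1, 2) and Δ = (-11, 6), so the interior equations h_(i-1)·m_(i-1) + 2(h_(i-1)+h_i)·m_i + h_i·m_(i+1) = 6(Δ_i − Δ_(i-1)) read
  1·m_0 + 6·m_1 + 2·m_2 = 6(Δ_1 - Δ_0) = 102
Natural end conditions: m_0 = m_2 = 0.
Solving the tridiagonal system: m_0 = 0, m_1 = 17, m_2 = 0.
On [1, 3], with g_1(x) = a_1 + b_1·(x - 1) + c_1·(x - 1)² + d_1·(x - 1)³: c_1 = m_1/2 = 17/2, d_1 = (m_2 - m_1)/(6h_1) = -17/12, b_1 = Δ_1 - h_1(2m_1 + m_2)/6 = -16/3.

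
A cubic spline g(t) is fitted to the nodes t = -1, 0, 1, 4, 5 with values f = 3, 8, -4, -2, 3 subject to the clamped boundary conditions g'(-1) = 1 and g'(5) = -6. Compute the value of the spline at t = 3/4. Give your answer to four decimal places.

-0.2954

With M_i denoting the second derivative at x_i, h_i = 1, 1, 3, 1, and Δ_i = (y_(i+1) − y_i)/h_i = 5, -12, 2/3, 5:
  1·M_0 + 4·M_1 + 1·M_2 = 6(Δ_1 - Δ_0) = -102
  1·M_1 + 8·M_2 + 3·M_3 = 6(Δ_2 - Δ_1) = 76
  3·M_2 + 8·M_3 + 1·M_4 = 6(Δ_3 - Δ_2) = 26
Clamped end conditions give two more equations: 2h_0·M_0 + h_0·M_1 = 6(Δ_0 - g'(-1)) = 24 and h_3·M_3 + 2h_3·M_4 = 6(g'(5) - Δ_3) = -66.
Solving the tridiagonal system: M_0 = 3437/114, M_1 = -2069/57, M_2 = 1487/114, M_3 = 151/57, M_4 = -3913/114.
On [0, 1], g(t) = 8 - 473/228·t - 2069/114·t² + 625/76·t³.
With t = 3/4: g(3/4) = -1437/4864.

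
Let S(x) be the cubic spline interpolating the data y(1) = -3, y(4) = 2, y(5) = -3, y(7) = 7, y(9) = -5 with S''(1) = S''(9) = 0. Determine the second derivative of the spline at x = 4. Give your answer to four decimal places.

Write m_i for S''(x_i). With h_i = 3, 1, 2, 2 and divided differences Δ_i = 5/3, -5, 5, -6, the continuity of S' gives the tridiagonal system
  3·m_0 + 8·m_1 + 1·m_2 = 6(Δ_1 - Δ_0) = -40
  1·m_1 + 6·m_2 + 2·m_3 = 6(Δ_2 - Δ_1) = 60
  2·m_2 + 8·m_3 + 2·m_4 = 6(Δ_3 - Δ_2) = -66
Natural end conditions: m_0 = m_4 = 0.
Hence m_0 = 0, m_1 = -593/86, m_2 = 652/43, m_3 = -2071/172, m_4 = 0.

-6.8953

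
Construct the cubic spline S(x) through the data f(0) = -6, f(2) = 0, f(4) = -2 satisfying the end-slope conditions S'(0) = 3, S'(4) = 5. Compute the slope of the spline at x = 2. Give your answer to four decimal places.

-0.5000

Write σ_i for S''(x_i). With h_i = 2, 2 and divided differences Δ_i = 3, -1, the continuity of S' gives the tridiagonal system
  2·σ_0 + 8·σ_1 + 2·σ_2 = 6(Δ_1 - Δ_0) = -24
Clamped end conditions give two more equations: 2h_0·σ_0 + h_0·σ_1 = 6(Δ_0 - S'(0)) = 0 and h_1·σ_1 + 2h_1·σ_2 = 6(S'(4) - Δ_1) = 36.
Hence σ_0 = 7/2, σ_1 = -7, σ_2 = 25/2.
On [2, 4], S'(x) = b_1 + 2c_1·(x - 2) + 3d_1·(x - 2)² with b_1 = Δ_1 - h_1(2σ_1 + σ_2)/6 = -1/2, c_1 = σ_1/2 = -7/2, d_1 = (σ_2 - σ_1)/(6h_1) = 13/8. So S'(2) = -1/2.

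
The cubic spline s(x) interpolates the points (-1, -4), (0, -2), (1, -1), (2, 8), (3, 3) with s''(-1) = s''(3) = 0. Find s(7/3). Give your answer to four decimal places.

Put M_i = s'' at the i-th knot. Here h = (1, 1, 1, 1) and Δ = (2, 1, 9, -5), so the interior equations h_(i-1)·M_(i-1) + 2(h_(i-1)+h_i)·M_i + h_i·M_(i+1) = 6(Δ_i − Δ_(i-1)) read
  1·M_0 + 4·M_1 + 1·M_2 = 6(Δ_1 - Δ_0) = -6
  1·M_1 + 4·M_2 + 1·M_3 = 6(Δ_2 - Δ_1) = 48
  1·M_2 + 4·M_3 + 1·M_4 = 6(Δ_3 - Δ_2) = -84
Natural end conditions: M_0 = M_4 = 0.
Solving: M_0 = 0, M_1 = -183/28, M_2 = 141/7, M_3 = -729/28, M_4 = 0.
On [2, 3], s(x) = 8 + 103/28·(x - 2) - 729/56·(x - 2)² + 243/56·(x - 2)³.
With (x - 2) = 1/3: s(7/3) = 667/84.

7.9405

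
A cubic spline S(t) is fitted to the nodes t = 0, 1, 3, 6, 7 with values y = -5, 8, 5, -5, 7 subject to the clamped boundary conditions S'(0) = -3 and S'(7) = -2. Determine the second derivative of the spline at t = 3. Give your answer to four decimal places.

Let M_i = S''(x_i). Step sizes h_i = 1, 2, 3, 1; slopes of the chords Δ_i = (y_(i+1) - y_i)/h_i = 13, -3/2, -10/3, 12.
  1·M_0 + 6·M_1 + 2·M_2 = 6(Δ_1 - Δ_0) = -87
  2·M_1 + 10·M_2 + 3·M_3 = 6(Δ_2 - Δ_1) = -11
  3·M_2 + 8·M_3 + 1·M_4 = 6(Δ_3 - Δ_2) = 92
Clamped end conditions give two more equations: 2h_0·M_0 + h_0·M_1 = 6(Δ_0 - S'(0)) = 96 and h_3·M_3 + 2h_3·M_4 = 6(S'(7) - Δ_3) = -84.
Forward elimination and back-substitution give M_0 = 13303/222, M_1 = -2647/111, M_2 = -853/444, M_3 = 1379/74, M_4 = -7595/148.

-1.9212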